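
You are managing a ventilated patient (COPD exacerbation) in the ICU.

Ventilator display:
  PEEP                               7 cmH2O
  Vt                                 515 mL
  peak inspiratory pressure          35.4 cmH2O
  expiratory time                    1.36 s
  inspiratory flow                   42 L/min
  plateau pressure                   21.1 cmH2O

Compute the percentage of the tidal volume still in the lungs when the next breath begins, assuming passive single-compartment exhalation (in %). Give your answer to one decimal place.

Flow: 42 L/min ÷ 60 = 0.7 L/s.
R = (PIP − Pplat)/V̇ = (35.4 − 21.1) / 0.7 = 14.3/0.7 = 20.429 cmH2O·s/L.
C = Vt/(Pplat − PEEP) = 515.0 / (21.1 − 7) = 515.0/14.1 = 36.525 mL/cmH2O.
τ = R × C = 20.429 × 0.03653 L/cmH2O = 0.7463 s.
Fraction remaining at end-expiration = e^(−Te/τ) = e^(−1.36/0.7463) = 0.1616 → 16.16%.

16.2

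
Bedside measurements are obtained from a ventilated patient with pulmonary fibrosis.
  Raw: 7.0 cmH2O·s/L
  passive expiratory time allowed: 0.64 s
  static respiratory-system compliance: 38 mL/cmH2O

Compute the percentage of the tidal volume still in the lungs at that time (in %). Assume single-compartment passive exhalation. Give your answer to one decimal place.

9.0

τ = R × C = 7.0 × 38 mL/cmH2O = 7.0 × 0.038 L/cmH2O = 0.266 s.
Passive exhalation: V(t)/V₀ = e^(−t/τ) = e^(−0.64/0.266) = 0.09017.
Fraction remaining = 0.09017 → 9.017%.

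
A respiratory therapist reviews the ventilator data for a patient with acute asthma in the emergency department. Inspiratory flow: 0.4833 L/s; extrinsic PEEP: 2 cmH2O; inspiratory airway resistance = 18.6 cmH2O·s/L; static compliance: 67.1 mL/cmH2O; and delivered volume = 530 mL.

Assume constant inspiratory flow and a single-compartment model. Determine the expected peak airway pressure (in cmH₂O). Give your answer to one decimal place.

18.9

Equation of motion (constant flow): PIP = Vt/C + R·V̇ + PEEP.
PIP = 530/67.1 + 18.6×0.4833 + 2 = 7.899 + 8.989 + 2 = 18.888 cmH2O.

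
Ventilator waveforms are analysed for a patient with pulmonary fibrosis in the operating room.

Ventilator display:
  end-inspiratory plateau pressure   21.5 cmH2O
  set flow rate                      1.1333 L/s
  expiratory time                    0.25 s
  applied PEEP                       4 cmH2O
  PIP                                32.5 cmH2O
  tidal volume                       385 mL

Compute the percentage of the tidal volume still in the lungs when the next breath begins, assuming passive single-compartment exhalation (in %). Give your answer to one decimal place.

31.0

R = (PIP − Pplat)/V̇ = (32.5 − 21.5) / 1.1333 = 11.0/1.1333 = 9.706 cmH2O·s/L.
C = Vt/(Pplat − PEEP) = 385.0 / (21.5 − 4) = 385.0/17.5 = 22.0 mL/cmH2O.
τ = R × C = 9.706 × 0.022 L/cmH2O = 0.2135 s.
Fraction remaining at end-expiration = e^(−Te/τ) = e^(−0.25/0.2135) = 0.3101 → 31.01%.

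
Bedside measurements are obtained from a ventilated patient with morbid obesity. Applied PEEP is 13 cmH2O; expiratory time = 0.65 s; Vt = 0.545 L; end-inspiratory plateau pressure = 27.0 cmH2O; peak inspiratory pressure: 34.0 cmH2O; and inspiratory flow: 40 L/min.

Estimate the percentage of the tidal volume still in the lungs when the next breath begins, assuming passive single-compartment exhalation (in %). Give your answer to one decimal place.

20.4

Flow: 40 L/min ÷ 60 = 0.6667 L/s.
R = (PIP − Pplat)/V̇ = (34.0 − 27.0) / 0.6667 = 7.0/0.6667 = 10.499 cmH2O·s/L.
C = Vt/(Pplat − PEEP) = 545.0 / (27.0 − 13) = 545.0/14.0 = 38.929 mL/cmH2O.
τ = R × C = 10.499 × 0.03893 L/cmH2O = 0.4087 s.
Fraction remaining at end-expiration = e^(−Te/τ) = e^(−0.65/0.4087) = 0.2038 → 20.38%.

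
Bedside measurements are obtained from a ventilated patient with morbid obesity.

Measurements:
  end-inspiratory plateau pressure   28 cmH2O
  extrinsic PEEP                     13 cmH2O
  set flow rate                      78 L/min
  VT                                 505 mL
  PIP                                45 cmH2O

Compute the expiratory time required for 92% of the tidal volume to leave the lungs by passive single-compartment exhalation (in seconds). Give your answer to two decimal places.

Flow: 78 L/min ÷ 60 = 1.3 L/s.
R = (PIP − Pplat)/V̇ = (45 − 28) / 1.3 = 17.0/1.3 = 13.077 cmH2O·s/L.
C = Vt/(Pplat − PEEP) = 505.0 / (28 − 13) = 505.0/15.0 = 33.667 mL/cmH2O.
τ = R × C = 13.077 × 0.03367 L/cmH2O = 0.4403 s.
t = −τ·ln(1 − 0.92) = −0.4403·ln(0.08) = 1.112 s.

1.11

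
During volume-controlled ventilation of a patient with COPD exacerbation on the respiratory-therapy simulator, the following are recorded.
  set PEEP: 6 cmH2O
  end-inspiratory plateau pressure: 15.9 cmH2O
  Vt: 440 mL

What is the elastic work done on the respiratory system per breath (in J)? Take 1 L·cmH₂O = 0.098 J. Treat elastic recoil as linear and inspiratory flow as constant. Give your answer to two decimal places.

Elastic work ≈ ½ × (Pplat − PEEP) × Vt = 0.5 × (15.9 − 6) × 0.440 L = 0.5 × 9.9 × 0.440 = 2.178 L·cmH2O.
× 0.098 J/(L·cmH2O) → 0.2134 J.

0.21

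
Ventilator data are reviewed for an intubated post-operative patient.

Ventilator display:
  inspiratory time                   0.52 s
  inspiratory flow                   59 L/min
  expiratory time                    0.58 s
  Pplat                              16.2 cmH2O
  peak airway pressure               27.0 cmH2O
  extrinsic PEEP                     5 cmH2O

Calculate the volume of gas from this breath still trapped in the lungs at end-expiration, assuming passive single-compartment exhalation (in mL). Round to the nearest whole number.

Flow: 59 L/min ÷ 60 = 0.9833 L/s.
Vt = flow × Ti = 0.9833 L/s × 0.52 s × 1000 mL/L = 511.32 mL.
R = (PIP − Pplat)/V̇ = (27.0 − 16.2) / 0.9833 = 10.8/0.9833 = 10.983 cmH2O·s/L.
C = Vt/(Pplat − PEEP) = 511.32 / (16.2 − 5) = 511.32/11.2 = 45.654 mL/cmH2O.
τ = R × C = 10.983 × 0.04565 L/cmH2O = 0.5014 s.
Fraction remaining = e^(−Te/τ) = e^(−0.58/0.5014) = 0.3145.
Trapped volume = 511.32 × 0.3145 = 160.81 mL.

161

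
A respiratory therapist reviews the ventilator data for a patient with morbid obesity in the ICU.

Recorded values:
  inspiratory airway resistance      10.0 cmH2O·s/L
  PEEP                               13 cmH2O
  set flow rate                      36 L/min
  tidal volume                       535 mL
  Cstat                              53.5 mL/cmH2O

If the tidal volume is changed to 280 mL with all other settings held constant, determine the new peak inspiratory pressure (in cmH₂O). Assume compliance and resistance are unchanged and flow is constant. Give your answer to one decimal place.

24.2

Flow: 36 L/min ÷ 60 = 0.6 L/s.
PIP = Vt/C + R·V̇ + PEEP (constant-flow equation of motion).
Only the elastic term changes: ΔPIP = ΔVt / C = (280 − 535) / 53.5 = -4.766 cmH2O.
Original PIP = 535/53.5 + 10.0×0.6 + 13 = 29.0 cmH2O; new PIP = 29.0 + (-4.766) = 24.234 cmH2O.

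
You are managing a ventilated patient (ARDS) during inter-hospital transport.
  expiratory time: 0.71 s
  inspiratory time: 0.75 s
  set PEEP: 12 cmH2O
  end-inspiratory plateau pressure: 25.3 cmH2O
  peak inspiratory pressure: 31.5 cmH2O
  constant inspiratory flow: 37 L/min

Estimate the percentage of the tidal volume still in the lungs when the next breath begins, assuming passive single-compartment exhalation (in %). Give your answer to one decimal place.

Flow: 37 L/min ÷ 60 = 0.6167 L/s.
Vt = flow × Ti = 0.6167 L/s × 0.75 s × 1000 mL/L = 462.53 mL.
R = (PIP − Pplat)/V̇ = (31.5 − 25.3) / 0.6167 = 6.2/0.6167 = 10.054 cmH2O·s/L.
C = Vt/(Pplat − PEEP) = 462.53 / (25.3 − 12) = 462.53/13.3 = 34.777 mL/cmH2O.
τ = R × C = 10.054 × 0.03478 L/cmH2O = 0.3497 s.
Fraction remaining at end-expiration = e^(−Te/τ) = e^(−0.71/0.3497) = 0.1313 → 13.13%.

13.1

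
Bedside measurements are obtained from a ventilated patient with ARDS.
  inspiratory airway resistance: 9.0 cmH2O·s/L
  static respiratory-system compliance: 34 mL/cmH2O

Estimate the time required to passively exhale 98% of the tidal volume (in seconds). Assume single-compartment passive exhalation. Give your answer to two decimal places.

1.20

τ = R × C = 9.0 × 34 mL/cmH2O = 9.0 × 0.034 L/cmH2O = 0.306 s.
Exhaled fraction f = 1 − e^(−t/τ) → t = −τ·ln(1 − f) = −0.306·ln(0.02) = 1.197 s.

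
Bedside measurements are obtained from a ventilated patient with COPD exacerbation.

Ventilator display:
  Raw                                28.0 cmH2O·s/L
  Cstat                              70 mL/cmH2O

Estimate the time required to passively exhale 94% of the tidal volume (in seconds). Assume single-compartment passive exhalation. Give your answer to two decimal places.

τ = R × C = 28.0 × 70 mL/cmH2O = 28.0 × 0.070 L/cmH2O = 1.96 s.
Exhaled fraction f = 1 − e^(−t/τ) → t = −τ·ln(1 − f) = −1.96·ln(0.06) = 5.514 s.

5.51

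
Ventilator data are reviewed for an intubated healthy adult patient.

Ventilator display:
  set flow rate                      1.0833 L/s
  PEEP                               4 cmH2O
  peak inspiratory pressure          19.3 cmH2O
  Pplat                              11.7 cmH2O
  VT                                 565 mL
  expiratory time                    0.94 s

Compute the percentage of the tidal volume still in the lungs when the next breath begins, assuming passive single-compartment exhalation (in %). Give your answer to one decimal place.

R = (PIP − Pplat)/V̇ = (19.3 − 11.7) / 1.0833 = 7.6/1.0833 = 7.016 cmH2O·s/L.
C = Vt/(Pplat − PEEP) = 565.0 / (11.7 − 4) = 565.0/7.7 = 73.377 mL/cmH2O.
τ = R × C = 7.016 × 0.07338 L/cmH2O = 0.5148 s.
Fraction remaining at end-expiration = e^(−Te/τ) = e^(−0.94/0.5148) = 0.1611 → 16.11%.

16.1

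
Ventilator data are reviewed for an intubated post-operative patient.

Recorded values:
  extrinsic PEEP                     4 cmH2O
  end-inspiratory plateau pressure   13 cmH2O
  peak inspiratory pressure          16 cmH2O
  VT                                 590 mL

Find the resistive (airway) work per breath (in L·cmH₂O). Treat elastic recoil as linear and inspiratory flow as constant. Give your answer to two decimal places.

With constant inspiratory flow the resistive pressure is constant at PIP − Pplat = 16 − 13 = 3.0 cmH2O, so resistive work = 3.0 × 0.590 = 1.77 L·cmH2O.

1.77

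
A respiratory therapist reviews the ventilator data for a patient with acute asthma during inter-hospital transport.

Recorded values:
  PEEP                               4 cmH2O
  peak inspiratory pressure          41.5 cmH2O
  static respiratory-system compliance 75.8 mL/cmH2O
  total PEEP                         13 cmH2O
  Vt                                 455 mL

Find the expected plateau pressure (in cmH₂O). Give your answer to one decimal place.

End-expiratory occlusion gives total PEEP = 13 cmH2O (intrinsic PEEP = 13 − 4 = 9). Use total PEEP for the elastic gradient.
Pplat = PEEPtotal + Vt / Cstat = 13 + 455 / 75.8 = 13 + 6.003 = 19.003 cmH2O.

19.0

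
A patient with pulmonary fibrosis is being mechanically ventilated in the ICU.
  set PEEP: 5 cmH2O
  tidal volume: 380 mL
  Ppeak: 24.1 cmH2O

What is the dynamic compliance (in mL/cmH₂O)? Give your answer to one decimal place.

19.9

Dynamic compliance = Vt / (PIP − PEEP) = 380 / (24.1 − 5) = 380 / 19.1 = 19.895 mL/cmH2O.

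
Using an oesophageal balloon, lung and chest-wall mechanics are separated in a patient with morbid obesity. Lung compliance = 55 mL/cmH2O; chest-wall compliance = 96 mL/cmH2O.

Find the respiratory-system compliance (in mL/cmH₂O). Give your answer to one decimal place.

35.0

Lung and chest wall are elastances in series: 1/Crs = 1/CL + 1/Ccw.
1/Crs = 1/55 + 1/96 = 0.0286.
Crs = 34.965 mL/cmH2O.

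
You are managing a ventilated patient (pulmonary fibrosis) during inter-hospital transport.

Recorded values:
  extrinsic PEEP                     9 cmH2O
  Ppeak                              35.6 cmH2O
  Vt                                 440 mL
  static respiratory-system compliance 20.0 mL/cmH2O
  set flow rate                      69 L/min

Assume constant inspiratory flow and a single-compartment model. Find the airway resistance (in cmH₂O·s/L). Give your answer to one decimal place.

4.0

Flow: 69 L/min ÷ 60 = 1.15 L/s.
Equation of motion (constant flow): PIP = Vt/C + R·V̇ + PEEP.
R·V̇ = PIP − Vt/C − PEEP = 35.6 − 440/20.0 − 9 = 35.6 − 22.0 − 9 = 4.6 cmH2O.
R = 4.6 / 1.15 = 4.0 cmH2O·s/L.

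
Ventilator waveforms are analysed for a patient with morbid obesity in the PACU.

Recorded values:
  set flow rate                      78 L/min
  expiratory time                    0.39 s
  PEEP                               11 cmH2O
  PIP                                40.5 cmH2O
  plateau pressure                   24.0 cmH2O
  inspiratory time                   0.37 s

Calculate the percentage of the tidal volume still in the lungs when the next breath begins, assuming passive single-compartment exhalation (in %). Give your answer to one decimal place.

Flow: 78 L/min ÷ 60 = 1.3 L/s.
Vt = flow × Ti = 1.3 L/s × 0.37 s × 1000 mL/L = 481.0 mL.
R = (PIP − Pplat)/V̇ = (40.5 − 24.0) / 1.3 = 16.5/1.3 = 12.692 cmH2O·s/L.
C = Vt/(Pplat − PEEP) = 481.0 / (24.0 − 11) = 481.0/13.0 = 37.0 mL/cmH2O.
τ = R × C = 12.692 × 0.037 L/cmH2O = 0.4696 s.
Fraction remaining at end-expiration = e^(−Te/τ) = e^(−0.39/0.4696) = 0.4358 → 43.58%.

43.6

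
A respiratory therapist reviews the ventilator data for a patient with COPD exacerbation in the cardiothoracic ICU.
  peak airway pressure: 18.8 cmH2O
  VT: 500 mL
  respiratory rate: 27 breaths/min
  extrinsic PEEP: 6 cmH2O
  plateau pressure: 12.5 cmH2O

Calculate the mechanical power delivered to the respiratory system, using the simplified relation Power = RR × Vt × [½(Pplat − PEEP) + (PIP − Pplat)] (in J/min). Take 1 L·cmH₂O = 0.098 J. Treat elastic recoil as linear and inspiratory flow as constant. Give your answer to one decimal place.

12.6

Per-breath work = Vt × [½(Pplat−PEEP) + (PIP−Pplat)] = 0.500 × [0.5×6.5 + 6.3] = 0.500 × 9.55 = 4.775 L·cmH2O.
Power = 27 × 4.775 = 128.93 L·cmH2O/min.
× 0.098 J/(L·cmH2O) → 12.635 J/min.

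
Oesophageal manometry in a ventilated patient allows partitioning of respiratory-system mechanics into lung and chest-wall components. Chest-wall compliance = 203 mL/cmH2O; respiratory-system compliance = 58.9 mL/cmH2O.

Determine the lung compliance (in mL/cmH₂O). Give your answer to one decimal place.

83.0

1/CL = 1/Crs − 1/Ccw.
1/CL = 1/58.9 − 1/203 = 0.01205.
CL = 82.988 mL/cmH2O.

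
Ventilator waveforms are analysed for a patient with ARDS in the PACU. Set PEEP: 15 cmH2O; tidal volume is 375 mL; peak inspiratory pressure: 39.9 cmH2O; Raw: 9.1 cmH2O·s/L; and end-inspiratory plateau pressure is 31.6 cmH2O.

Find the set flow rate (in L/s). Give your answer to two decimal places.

0.91

flow = (PIP − Pplat) / Raw = 8.3 / 9.1 = 0.9121 L/s.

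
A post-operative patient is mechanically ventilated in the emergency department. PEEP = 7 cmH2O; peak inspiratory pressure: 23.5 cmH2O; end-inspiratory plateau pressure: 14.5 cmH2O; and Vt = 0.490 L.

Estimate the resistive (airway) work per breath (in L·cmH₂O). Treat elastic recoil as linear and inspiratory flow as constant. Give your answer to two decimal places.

4.41

With constant inspiratory flow the resistive pressure is constant at PIP − Pplat = 23.5 − 14.5 = 9.0 cmH2O, so resistive work = 9.0 × 0.490 = 4.41 L·cmH2O.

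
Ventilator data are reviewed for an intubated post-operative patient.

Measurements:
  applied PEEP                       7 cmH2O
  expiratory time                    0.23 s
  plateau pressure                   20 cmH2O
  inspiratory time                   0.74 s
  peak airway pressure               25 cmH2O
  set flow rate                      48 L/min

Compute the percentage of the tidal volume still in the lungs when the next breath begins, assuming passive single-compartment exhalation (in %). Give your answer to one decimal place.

Flow: 48 L/min ÷ 60 = 0.8 L/s.
Vt = flow × Ti = 0.8 L/s × 0.74 s × 1000 mL/L = 592.0 mL.
R = (PIP − Pplat)/V̇ = (25 − 20) / 0.8 = 5.0/0.8 = 6.25 cmH2O·s/L.
C = Vt/(Pplat − PEEP) = 592.0 / (20 − 7) = 592.0/13.0 = 45.538 mL/cmH2O.
τ = R × C = 6.25 × 0.04554 L/cmH2O = 0.2846 s.
Fraction remaining at end-expiration = e^(−Te/τ) = e^(−0.23/0.2846) = 0.4457 → 44.57%.

44.6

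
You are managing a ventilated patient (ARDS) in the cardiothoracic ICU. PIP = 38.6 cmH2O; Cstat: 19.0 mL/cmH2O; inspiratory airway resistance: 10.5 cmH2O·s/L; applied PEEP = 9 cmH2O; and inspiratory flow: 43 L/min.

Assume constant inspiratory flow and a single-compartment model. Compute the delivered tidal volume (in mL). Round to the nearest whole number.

419

Flow: 43 L/min ÷ 60 = 0.7167 L/s.
Equation of motion (constant flow): PIP = Vt/C + R·V̇ + PEEP.
Vt/C = PIP − R·V̇ − PEEP = 38.6 − 7.525 − 9 = 22.075 cmH2O.
Vt = C × 22.075 = 19.0 × 22.075 = 419.43 mL.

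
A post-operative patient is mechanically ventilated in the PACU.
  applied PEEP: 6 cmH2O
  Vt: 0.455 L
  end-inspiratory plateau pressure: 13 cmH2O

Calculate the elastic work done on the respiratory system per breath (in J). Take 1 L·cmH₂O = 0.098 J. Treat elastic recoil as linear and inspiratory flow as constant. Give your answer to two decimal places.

Elastic work ≈ ½ × (Pplat − PEEP) × Vt = 0.5 × (13 − 6) × 0.455 L = 0.5 × 7.0 × 0.455 = 1.593 L·cmH2O.
× 0.098 J/(L·cmH2O) → 0.1561 J.

0.16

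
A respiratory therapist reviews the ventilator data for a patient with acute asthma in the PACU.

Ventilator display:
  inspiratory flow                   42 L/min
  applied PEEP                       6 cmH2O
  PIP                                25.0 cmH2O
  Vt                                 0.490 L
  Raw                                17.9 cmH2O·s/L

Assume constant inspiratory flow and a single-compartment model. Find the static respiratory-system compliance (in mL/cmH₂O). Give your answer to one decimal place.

Flow: 42 L/min ÷ 60 = 0.7 L/s.
Equation of motion (constant flow): PIP = Vt/C + R·V̇ + PEEP.
Vt/C = PIP − R·V̇ − PEEP = 25.0 − 17.9×0.7 − 6 = 25.0 − 12.53 − 6 = 6.47 cmH2O.
C = Vt / 6.47 = 490 / 6.47 = 75.734 mL/cmH2O.

75.7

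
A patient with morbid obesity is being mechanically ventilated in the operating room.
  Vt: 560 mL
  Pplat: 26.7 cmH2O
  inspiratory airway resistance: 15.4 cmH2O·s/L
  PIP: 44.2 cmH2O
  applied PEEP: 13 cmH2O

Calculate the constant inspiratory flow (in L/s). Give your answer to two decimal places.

flow = (PIP − Pplat) / Raw = 17.5 / 15.4 = 1.136 L/s.

1.14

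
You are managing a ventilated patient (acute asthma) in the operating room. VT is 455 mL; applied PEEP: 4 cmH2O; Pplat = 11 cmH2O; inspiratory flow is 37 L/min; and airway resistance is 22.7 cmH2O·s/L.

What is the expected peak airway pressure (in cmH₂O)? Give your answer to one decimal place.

25.0

Flow: 37 L/min ÷ 60 = 0.6167 L/s.
PIP = Pplat + Raw × flow = 11 + 22.7 × 0.6167 = 11 + 13.999 = 24.999 cmH2O.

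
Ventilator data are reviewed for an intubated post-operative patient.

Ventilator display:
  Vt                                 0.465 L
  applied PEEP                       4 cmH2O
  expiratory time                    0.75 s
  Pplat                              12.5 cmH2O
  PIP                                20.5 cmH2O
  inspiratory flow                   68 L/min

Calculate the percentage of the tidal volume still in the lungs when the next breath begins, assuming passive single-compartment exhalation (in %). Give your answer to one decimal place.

Flow: 68 L/min ÷ 60 = 1.1333 L/s.
R = (PIP − Pplat)/V̇ = (20.5 − 12.5) / 1.1333 = 8.0/1.1333 = 7.059 cmH2O·s/L.
C = Vt/(Pplat − PEEP) = 465.0 / (12.5 − 4) = 465.0/8.5 = 54.706 mL/cmH2O.
τ = R × C = 7.059 × 0.05471 L/cmH2O = 0.3862 s.
Fraction remaining at end-expiration = e^(−Te/τ) = e^(−0.75/0.3862) = 0.1434 → 14.34%.

14.3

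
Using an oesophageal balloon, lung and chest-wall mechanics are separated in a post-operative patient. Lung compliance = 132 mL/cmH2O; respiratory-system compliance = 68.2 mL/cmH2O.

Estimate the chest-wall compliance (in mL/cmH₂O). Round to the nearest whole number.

141

1/Ccw = 1/Crs − 1/CL.
1/Ccw = 1/68.2 − 1/132 = 0.007087.
Ccw = 141.1 mL/cmH2O.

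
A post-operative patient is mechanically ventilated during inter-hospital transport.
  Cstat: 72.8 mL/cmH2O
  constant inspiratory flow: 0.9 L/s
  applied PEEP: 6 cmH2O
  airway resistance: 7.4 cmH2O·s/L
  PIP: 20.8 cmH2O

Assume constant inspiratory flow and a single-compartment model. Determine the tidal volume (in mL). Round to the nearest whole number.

Equation of motion (constant flow): PIP = Vt/C + R·V̇ + PEEP.
Vt/C = PIP − R·V̇ − PEEP = 20.8 − 6.66 − 6 = 8.14 cmH2O.
Vt = C × 8.14 = 72.8 × 8.14 = 592.59 mL.

593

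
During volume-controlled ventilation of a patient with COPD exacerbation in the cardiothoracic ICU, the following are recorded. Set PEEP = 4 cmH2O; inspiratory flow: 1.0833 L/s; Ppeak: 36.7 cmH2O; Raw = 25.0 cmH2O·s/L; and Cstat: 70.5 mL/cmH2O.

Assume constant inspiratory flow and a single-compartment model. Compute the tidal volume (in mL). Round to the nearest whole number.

396

Equation of motion (constant flow): PIP = Vt/C + R·V̇ + PEEP.
Vt/C = PIP − R·V̇ − PEEP = 36.7 − 27.083 − 4 = 5.617 cmH2O.
Vt = C × 5.617 = 70.5 × 5.617 = 396.0 mL.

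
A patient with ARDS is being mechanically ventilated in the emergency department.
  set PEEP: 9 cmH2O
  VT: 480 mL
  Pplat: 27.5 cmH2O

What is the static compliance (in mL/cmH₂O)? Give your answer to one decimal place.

25.9

Cstat = Vt / (Pplat − PEEP) = 480 / (27.5 − 9) = 480 / 18.5 = 25.946 mL/cmH2O.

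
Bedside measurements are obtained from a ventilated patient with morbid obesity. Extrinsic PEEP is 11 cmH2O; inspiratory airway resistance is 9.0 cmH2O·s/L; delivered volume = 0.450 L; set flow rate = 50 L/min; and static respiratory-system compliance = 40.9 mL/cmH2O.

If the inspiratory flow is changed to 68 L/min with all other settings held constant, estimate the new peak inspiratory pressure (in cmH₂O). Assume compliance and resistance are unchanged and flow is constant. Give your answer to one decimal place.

32.2

Flow: 50 L/min ÷ 60 = 0.8333 L/s.
New flow: 68 L/min ÷ 60 = 1.1333 L/s.
PIP = Vt/C + R·V̇ + PEEP (constant-flow equation of motion).
Only the resistive term changes: ΔPIP = R × ΔV̇ = 9.0 × (1.1333 − 0.8333) = 9.0 × 0.3 = 2.7 cmH2O.
Original PIP = 450/40.9 + 9.0×0.8333 + 11 = 29.502 cmH2O; new PIP = 29.502 + (2.7) = 32.202 cmH2O.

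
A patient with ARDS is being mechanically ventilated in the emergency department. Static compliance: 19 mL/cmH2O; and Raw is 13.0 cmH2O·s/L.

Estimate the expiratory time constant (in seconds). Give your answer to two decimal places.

0.25

τ = R × C = 13.0 × 19 mL/cmH2O = 13.0 × 0.019 L/cmH2O = 0.247 s.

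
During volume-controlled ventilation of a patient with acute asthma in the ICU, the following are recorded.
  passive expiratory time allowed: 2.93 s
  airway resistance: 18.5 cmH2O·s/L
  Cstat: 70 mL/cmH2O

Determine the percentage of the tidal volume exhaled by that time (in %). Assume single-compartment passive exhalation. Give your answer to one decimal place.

89.6

τ = R × C = 18.5 × 70 mL/cmH2O = 18.5 × 0.070 L/cmH2O = 1.295 s.
Passive exhalation: V(t)/V₀ = e^(−t/τ) = e^(−2.93/1.295) = 0.1041.
Fraction exhaled = 1 − 0.1041 = 0.8959 → 89.59%.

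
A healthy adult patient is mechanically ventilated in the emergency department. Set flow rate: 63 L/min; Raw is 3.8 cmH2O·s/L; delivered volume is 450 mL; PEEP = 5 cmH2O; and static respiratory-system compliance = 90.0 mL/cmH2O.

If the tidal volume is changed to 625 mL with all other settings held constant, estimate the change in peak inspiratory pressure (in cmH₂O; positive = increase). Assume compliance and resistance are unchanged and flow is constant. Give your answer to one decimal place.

PIP = Vt/C + R·V̇ + PEEP (constant-flow equation of motion).
Only the elastic term changes: ΔPIP = ΔVt / C = (625 − 450) / 90.0 = 1.944 cmH2O.

1.9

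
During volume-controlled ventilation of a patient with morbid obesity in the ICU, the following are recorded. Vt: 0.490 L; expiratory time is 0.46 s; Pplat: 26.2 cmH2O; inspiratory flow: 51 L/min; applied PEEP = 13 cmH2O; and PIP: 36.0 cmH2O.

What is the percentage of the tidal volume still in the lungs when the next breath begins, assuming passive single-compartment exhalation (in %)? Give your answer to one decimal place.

Flow: 51 L/min ÷ 60 = 0.85 L/s.
R = (PIP − Pplat)/V̇ = (36.0 − 26.2) / 0.85 = 9.8/0.85 = 11.529 cmH2O·s/L.
C = Vt/(Pplat − PEEP) = 490.0 / (26.2 − 13) = 490.0/13.2 = 37.121 mL/cmH2O.
τ = R × C = 11.529 × 0.03712 L/cmH2O = 0.428 s.
Fraction remaining at end-expiration = e^(−Te/τ) = e^(−0.46/0.428) = 0.3414 → 34.14%.

34.1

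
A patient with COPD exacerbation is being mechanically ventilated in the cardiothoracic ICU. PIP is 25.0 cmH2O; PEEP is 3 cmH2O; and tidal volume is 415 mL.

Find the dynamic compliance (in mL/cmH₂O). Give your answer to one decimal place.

Dynamic compliance = Vt / (PIP − PEEP) = 415 / (25.0 − 3) = 415 / 22.0 = 18.864 mL/cmH2O.

18.9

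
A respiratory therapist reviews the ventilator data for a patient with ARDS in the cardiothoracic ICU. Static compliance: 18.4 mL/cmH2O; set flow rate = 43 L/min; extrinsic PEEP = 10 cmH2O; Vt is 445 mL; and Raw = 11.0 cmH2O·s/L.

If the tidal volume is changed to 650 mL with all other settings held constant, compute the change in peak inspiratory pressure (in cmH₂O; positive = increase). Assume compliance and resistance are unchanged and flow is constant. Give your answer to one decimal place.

11.1

PIP = Vt/C + R·V̇ + PEEP (constant-flow equation of motion).
Only the elastic term changes: ΔPIP = ΔVt / C = (650 − 445) / 18.4 = 11.141 cmH2O.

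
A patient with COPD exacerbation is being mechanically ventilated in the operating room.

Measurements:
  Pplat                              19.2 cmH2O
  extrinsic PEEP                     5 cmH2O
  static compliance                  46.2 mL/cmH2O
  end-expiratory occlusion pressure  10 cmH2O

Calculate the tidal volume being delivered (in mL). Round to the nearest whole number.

425

End-expiratory occlusion gives total PEEP = 10 cmH2O (intrinsic PEEP = 10 − 5 = 5). Use total PEEP for the elastic gradient.
Vt = Cstat × (Pplat − PEEPtotal) = 46.2 × (19.2 − 10) = 46.2 × 9.2 = 425.04 mL.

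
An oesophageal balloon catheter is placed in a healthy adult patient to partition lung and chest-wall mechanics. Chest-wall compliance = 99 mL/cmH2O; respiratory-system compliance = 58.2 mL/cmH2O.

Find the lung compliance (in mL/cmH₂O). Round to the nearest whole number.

141

1/CL = 1/Crs − 1/Ccw.
1/CL = 1/58.2 − 1/99 = 0.007081.
CL = 141.22 mL/cmH2O.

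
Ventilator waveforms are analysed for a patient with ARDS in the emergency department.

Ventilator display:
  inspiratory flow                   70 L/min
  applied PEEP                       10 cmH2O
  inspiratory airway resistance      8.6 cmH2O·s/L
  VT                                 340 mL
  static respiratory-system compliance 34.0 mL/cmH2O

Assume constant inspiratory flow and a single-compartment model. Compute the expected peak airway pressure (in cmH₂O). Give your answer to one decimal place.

30.0

Flow: 70 L/min ÷ 60 = 1.1667 L/s.
Equation of motion (constant flow): PIP = Vt/C + R·V̇ + PEEP.
PIP = 340/34.0 + 8.6×1.1667 + 10 = 10.0 + 10.034 + 10 = 30.034 cmH2O.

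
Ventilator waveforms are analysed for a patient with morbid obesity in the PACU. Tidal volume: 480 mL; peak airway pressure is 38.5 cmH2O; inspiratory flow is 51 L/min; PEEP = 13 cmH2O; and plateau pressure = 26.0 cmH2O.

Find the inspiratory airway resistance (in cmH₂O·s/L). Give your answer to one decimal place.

Flow: 51 L/min ÷ 60 = 0.85 L/s.
Raw = (PIP − Pplat) / flow = (38.5 − 26.0) / 0.85 = 12.5 / 0.85 = 14.706 cmH2O·s/L.

14.7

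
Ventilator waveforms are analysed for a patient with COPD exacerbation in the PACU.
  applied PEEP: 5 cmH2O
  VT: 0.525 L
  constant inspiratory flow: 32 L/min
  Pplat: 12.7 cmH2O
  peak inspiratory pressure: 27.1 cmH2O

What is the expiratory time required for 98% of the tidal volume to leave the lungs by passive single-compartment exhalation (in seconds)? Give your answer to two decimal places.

7.20

Flow: 32 L/min ÷ 60 = 0.5333 L/s.
R = (PIP − Pplat)/V̇ = (27.1 − 12.7) / 0.5333 = 14.4/0.5333 = 27.002 cmH2O·s/L.
C = Vt/(Pplat − PEEP) = 525.0 / (12.7 − 5) = 525.0/7.7 = 68.182 mL/cmH2O.
τ = R × C = 27.002 × 0.06818 L/cmH2O = 1.841 s.
t = −τ·ln(1 − 0.98) = −1.841·ln(0.02) = 7.202 s.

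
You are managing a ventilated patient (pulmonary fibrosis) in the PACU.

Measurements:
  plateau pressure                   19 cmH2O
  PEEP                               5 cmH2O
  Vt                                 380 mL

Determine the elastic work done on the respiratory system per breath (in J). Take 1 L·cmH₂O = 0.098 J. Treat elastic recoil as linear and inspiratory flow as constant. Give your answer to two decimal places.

0.26

Elastic work ≈ ½ × (Pplat − PEEP) × Vt = 0.5 × (19 − 5) × 0.380 L = 0.5 × 14.0 × 0.380 = 2.66 L·cmH2O.
× 0.098 J/(L·cmH2O) → 0.2607 J.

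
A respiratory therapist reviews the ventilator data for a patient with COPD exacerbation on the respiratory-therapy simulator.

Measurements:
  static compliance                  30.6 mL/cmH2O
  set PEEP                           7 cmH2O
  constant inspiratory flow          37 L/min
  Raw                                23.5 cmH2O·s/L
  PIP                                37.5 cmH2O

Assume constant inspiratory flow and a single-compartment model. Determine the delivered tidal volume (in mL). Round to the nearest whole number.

490

Flow: 37 L/min ÷ 60 = 0.6167 L/s.
Equation of motion (constant flow): PIP = Vt/C + R·V̇ + PEEP.
Vt/C = PIP − R·V̇ − PEEP = 37.5 − 14.492 − 7 = 16.008 cmH2O.
Vt = C × 16.008 = 30.6 × 16.008 = 489.84 mL.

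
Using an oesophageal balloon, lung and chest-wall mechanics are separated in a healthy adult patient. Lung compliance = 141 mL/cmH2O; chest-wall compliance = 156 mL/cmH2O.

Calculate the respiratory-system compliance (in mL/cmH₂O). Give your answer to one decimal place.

74.1

Lung and chest wall are elastances in series: 1/Crs = 1/CL + 1/Ccw.
1/Crs = 1/141 + 1/156 = 0.0135.
Crs = 74.074 mL/cmH2O.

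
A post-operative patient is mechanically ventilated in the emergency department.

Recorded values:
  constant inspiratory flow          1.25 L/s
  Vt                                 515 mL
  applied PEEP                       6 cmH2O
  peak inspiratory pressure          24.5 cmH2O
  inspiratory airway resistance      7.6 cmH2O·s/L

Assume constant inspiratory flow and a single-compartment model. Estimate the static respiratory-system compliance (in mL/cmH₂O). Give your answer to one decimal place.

57.2

Equation of motion (constant flow): PIP = Vt/C + R·V̇ + PEEP.
Vt/C = PIP − R·V̇ − PEEP = 24.5 − 7.6×1.25 − 6 = 24.5 − 9.5 − 6 = 9.0 cmH2O.
C = Vt / 9.0 = 515 / 9.0 = 57.222 mL/cmH2O.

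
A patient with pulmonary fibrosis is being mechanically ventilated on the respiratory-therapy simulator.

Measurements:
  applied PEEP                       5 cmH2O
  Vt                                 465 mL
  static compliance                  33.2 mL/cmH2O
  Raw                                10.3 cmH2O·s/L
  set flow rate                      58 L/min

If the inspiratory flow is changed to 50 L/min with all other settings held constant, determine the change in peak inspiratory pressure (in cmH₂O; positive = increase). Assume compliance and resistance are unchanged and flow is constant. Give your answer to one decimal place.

Flow: 58 L/min ÷ 60 = 0.9667 L/s.
New flow: 50 L/min ÷ 60 = 0.8333 L/s.
PIP = Vt/C + R·V̇ + PEEP (constant-flow equation of motion).
Only the resistive term changes: ΔPIP = R × ΔV̇ = 10.3 × (0.8333 − 0.9667) = 10.3 × -0.1334 = -1.374 cmH2O.

-1.4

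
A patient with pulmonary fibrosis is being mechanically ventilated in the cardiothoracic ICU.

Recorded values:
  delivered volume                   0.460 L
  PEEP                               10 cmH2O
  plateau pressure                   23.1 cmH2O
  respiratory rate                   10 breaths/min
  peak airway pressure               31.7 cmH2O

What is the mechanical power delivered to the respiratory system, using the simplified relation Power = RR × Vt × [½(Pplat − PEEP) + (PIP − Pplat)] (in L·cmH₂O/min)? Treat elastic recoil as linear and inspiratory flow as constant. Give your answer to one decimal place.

Per-breath work = Vt × [½(Pplat−PEEP) + (PIP−Pplat)] = 0.460 × [0.5×13.1 + 8.6] = 0.460 × 15.15 = 6.969 L·cmH2O.
Power = 10 × 6.969 = 69.69 L·cmH2O/min.

69.7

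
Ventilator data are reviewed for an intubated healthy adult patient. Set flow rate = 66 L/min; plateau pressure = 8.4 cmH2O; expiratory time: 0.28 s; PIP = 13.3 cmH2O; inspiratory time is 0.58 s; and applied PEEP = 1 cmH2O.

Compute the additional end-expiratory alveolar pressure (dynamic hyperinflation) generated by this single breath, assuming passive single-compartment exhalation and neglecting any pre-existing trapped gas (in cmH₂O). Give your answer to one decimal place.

3.6

Flow: 66 L/min ÷ 60 = 1.1 L/s.
Vt = flow × Ti = 1.1 L/s × 0.58 s × 1000 mL/L = 638.0 mL.
R = (PIP − Pplat)/V̇ = (13.3 − 8.4) / 1.1 = 4.9/1.1 = 4.455 cmH2O·s/L.
C = Vt/(Pplat − PEEP) = 638.0 / (8.4 − 1) = 638.0/7.4 = 86.216 mL/cmH2O.
τ = R × C = 4.455 × 0.08622 L/cmH2O = 0.3841 s.
Fraction remaining = e^(−Te/τ) = e^(−0.28/0.3841) = 0.4824; trapped volume = 638.0 × 0.4824 = 307.77 mL.
Additional alveolar pressure from trapping ≈ V_trapped / C = 307.77 / 86.216 = 3.57 cmH2O.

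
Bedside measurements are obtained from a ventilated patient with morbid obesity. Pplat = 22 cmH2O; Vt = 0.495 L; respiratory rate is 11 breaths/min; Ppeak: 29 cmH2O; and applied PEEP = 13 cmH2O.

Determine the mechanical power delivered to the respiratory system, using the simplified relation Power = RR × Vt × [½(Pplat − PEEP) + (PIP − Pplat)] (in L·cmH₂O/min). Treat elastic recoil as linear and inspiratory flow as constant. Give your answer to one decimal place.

62.6

Per-breath work = Vt × [½(Pplat−PEEP) + (PIP−Pplat)] = 0.495 × [0.5×9.0 + 7.0] = 0.495 × 11.5 = 5.693 L·cmH2O.
Power = 11 × 5.693 = 62.623 L·cmH2O/min.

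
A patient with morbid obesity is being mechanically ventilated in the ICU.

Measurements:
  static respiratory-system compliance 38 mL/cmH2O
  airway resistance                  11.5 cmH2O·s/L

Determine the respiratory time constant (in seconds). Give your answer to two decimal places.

0.44

τ = R × C = 11.5 × 38 mL/cmH2O = 11.5 × 0.038 L/cmH2O = 0.437 s.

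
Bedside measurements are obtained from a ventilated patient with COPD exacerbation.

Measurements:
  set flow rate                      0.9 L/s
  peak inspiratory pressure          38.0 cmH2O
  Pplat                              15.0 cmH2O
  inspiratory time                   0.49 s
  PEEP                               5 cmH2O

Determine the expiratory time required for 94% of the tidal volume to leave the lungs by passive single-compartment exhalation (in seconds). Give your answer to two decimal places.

Vt = flow × Ti = 0.9 L/s × 0.49 s × 1000 mL/L = 441.0 mL.
R = (PIP − Pplat)/V̇ = (38.0 − 15.0) / 0.9 = 23.0/0.9 = 25.556 cmH2O·s/L.
C = Vt/(Pplat − PEEP) = 441.0 / (15.0 − 5) = 441.0/10.0 = 44.1 mL/cmH2O.
τ = R × C = 25.556 × 0.0441 L/cmH2O = 1.127 s.
t = −τ·ln(1 − 0.94) = −1.127·ln(0.06) = 3.171 s.

3.17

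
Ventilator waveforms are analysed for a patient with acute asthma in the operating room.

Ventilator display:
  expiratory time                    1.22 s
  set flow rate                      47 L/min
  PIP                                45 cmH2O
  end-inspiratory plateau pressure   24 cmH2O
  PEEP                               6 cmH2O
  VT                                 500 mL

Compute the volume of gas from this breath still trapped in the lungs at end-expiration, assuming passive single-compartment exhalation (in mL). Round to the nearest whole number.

97

Flow: 47 L/min ÷ 60 = 0.7833 L/s.
R = (PIP − Pplat)/V̇ = (45 − 24) / 0.7833 = 21.0/0.7833 = 26.81 cmH2O·s/L.
C = Vt/(Pplat − PEEP) = 500.0 / (24 − 6) = 500.0/18.0 = 27.778 mL/cmH2O.
τ = R × C = 26.81 × 0.02778 L/cmH2O = 0.7448 s.
Fraction remaining = e^(−Te/τ) = e^(−1.22/0.7448) = 0.1944.
Trapped volume = 500.0 × 0.1944 = 97.2 mL.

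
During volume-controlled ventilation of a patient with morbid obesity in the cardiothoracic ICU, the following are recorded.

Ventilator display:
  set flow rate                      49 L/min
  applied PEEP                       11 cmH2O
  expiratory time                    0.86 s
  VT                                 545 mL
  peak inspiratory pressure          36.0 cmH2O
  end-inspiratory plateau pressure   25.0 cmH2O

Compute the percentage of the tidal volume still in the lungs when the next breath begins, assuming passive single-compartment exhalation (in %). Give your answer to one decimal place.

19.4

Flow: 49 L/min ÷ 60 = 0.8167 L/s.
R = (PIP − Pplat)/V̇ = (36.0 − 25.0) / 0.8167 = 11.0/0.8167 = 13.469 cmH2O·s/L.
C = Vt/(Pplat − PEEP) = 545.0 / (25.0 − 11) = 545.0/14.0 = 38.929 mL/cmH2O.
τ = R × C = 13.469 × 0.03893 L/cmH2O = 0.5243 s.
Fraction remaining at end-expiration = e^(−Te/τ) = e^(−0.86/0.5243) = 0.1939 → 19.39%.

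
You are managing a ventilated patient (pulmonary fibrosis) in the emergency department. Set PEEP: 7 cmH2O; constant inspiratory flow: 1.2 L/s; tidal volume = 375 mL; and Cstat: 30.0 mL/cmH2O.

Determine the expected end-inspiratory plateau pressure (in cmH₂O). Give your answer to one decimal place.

Pplat = PEEP + Vt / Cstat = 7 + 375 / 30.0 = 7 + 12.5 = 19.5 cmH2O.

19.5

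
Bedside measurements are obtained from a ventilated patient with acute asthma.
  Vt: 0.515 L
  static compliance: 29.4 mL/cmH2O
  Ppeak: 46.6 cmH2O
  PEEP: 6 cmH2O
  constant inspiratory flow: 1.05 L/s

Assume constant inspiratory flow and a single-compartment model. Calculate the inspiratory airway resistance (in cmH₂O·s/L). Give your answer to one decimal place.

Equation of motion (constant flow): PIP = Vt/C + R·V̇ + PEEP.
R·V̇ = PIP − Vt/C − PEEP = 46.6 − 515/29.4 − 6 = 46.6 − 17.517 − 6 = 23.083 cmH2O.
R = 23.083 / 1.05 = 21.984 cmH2O·s/L.

22.0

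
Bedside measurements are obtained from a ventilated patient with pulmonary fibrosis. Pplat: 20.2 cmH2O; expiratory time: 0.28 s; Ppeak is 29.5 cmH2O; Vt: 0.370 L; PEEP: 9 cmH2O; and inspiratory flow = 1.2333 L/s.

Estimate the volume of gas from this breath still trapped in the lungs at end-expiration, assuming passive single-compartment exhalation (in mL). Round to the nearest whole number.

120

R = (PIP − Pplat)/V̇ = (29.5 − 20.2) / 1.2333 = 9.3/1.2333 = 7.541 cmH2O·s/L.
C = Vt/(Pplat − PEEP) = 370.0 / (20.2 − 9) = 370.0/11.2 = 33.036 mL/cmH2O.
τ = R × C = 7.541 × 0.03304 L/cmH2O = 0.2492 s.
Fraction remaining = e^(−Te/τ) = e^(−0.28/0.2492) = 0.3251.
Trapped volume = 370.0 × 0.3251 = 120.29 mL.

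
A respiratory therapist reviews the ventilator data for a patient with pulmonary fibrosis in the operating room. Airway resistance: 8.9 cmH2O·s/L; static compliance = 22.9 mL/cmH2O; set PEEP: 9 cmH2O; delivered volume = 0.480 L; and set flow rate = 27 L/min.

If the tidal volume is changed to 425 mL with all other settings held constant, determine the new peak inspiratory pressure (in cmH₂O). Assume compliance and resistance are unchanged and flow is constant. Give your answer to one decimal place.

31.6

Flow: 27 L/min ÷ 60 = 0.45 L/s.
PIP = Vt/C + R·V̇ + PEEP (constant-flow equation of motion).
Only the elastic term changes: ΔPIP = ΔVt / C = (425 − 480) / 22.9 = -2.402 cmH2O.
Original PIP = 480/22.9 + 8.9×0.45 + 9 = 33.966 cmH2O; new PIP = 33.966 + (-2.402) = 31.564 cmH2O.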